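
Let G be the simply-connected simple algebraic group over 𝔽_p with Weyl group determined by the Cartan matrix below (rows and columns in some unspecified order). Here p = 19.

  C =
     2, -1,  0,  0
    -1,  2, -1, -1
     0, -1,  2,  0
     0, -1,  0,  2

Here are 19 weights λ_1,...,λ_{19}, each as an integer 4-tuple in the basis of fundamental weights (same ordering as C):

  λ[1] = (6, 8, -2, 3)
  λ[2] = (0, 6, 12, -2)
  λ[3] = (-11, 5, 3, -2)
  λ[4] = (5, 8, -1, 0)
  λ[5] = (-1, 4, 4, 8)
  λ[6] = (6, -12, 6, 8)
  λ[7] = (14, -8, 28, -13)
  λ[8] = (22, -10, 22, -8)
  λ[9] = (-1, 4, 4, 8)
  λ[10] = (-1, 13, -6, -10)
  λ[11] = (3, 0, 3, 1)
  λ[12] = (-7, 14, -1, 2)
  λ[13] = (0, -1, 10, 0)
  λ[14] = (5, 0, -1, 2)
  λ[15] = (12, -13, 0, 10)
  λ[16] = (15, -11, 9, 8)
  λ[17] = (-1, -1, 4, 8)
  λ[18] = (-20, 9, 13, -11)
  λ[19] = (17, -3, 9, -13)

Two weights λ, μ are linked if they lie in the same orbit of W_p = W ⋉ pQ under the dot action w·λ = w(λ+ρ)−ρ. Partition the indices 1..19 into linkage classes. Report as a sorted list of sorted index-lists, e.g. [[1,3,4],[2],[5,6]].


Cartan matrix: type D_4 (|W|=192); un-permuting the 4 rows.

Ā_19 reps of the 19 weights (D_4, coords as presented):

  λ_1 → (6, 1, 0, 3);  λ_2 → (1, 0, 11, 1);  λ_3 → (5, 0, 1, 4);  λ_4 → (6, 3, 0, 1);  λ_5 → (0, 0, 5, 9);  λ_6 → (4, 1, 4, 2);  λ_7 → (6, 1, 0, 3);  λ_8 → (4, 1, 4, 2);  λ_9 → (0, 0, 5, 9);  λ_10 → (0, 0, 5, 9);  λ_11 → (4, 1, 4, 2);  λ_12 → (6, 1, 0, 3);  λ_13 → (1, 0, 11, 1);  λ_14 → (6, 1, 0, 3);  λ_15 → (1, 0, 11, 1);  λ_16 → (6, 3, 0, 1);  λ_17 → (0, 0, 5, 9);  λ_18 → (0, 0, 5, 9);  λ_19 → (4, 1, 4, 2)

These 19 weights hit 6 W_19-dot-orbits; sizes (4, 3, 1, 2, 5, 4):

[[1, 7, 12, 14], [2, 13, 15], [3], [4, 16], [5, 9, 10, 17, 18], [6, 8, 11, 19]]


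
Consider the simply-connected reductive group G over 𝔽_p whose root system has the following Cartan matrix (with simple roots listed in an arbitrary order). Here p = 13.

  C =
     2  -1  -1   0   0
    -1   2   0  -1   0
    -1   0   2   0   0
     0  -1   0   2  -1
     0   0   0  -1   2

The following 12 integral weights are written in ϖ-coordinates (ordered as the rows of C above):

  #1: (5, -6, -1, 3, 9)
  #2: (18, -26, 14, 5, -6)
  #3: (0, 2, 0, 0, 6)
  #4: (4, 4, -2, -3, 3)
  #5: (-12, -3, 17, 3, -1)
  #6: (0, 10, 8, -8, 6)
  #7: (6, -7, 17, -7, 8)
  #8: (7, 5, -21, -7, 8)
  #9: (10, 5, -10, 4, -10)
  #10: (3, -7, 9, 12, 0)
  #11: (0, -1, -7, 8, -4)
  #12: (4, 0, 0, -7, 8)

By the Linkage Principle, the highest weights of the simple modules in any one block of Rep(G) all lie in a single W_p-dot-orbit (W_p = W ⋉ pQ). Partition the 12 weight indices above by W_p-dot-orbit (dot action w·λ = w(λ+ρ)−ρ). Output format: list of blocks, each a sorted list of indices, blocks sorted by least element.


Dynkin diagram of C (from the 8 off-diagonal −1 entries): A_5.

λ_j+ρ reflected into Ā_13 (⟨·,θ^∨⟩≤13); 5-tuples as given:

    λ_1+ρ ↦ (1, 3, 1, 1, 7)
    λ_2+ρ ↦ (3, 2, 1, 0, 6)
    λ_3+ρ ↦ (1, 3, 1, 1, 7)
    λ_4+ρ ↦ (4, 3, 1, 2, 2)
    λ_5+ρ ↦ (2, 2, 0, 0, 4)
    λ_6+ρ ↦ (1, 3, 1, 1, 7)
    λ_7+ρ ↦ (0, 5, 1, 1, 3)
    λ_8+ρ ↦ (0, 5, 1, 1, 3)
    λ_9+ρ ↦ (2, 2, 0, 0, 4)
    λ_10+ρ ↦ (1, 3, 1, 1, 7)
    λ_11+ρ ↦ (0, 5, 1, 1, 3)
    λ_12+ρ ↦ (0, 5, 1, 1, 3)

The 12 indices split into 5 linkage classes (same alcove rep ⇔ same W_13-dot-orbit):

[[1, 3, 6, 10], [2], [4], [5, 9], [7, 8, 11, 12]]


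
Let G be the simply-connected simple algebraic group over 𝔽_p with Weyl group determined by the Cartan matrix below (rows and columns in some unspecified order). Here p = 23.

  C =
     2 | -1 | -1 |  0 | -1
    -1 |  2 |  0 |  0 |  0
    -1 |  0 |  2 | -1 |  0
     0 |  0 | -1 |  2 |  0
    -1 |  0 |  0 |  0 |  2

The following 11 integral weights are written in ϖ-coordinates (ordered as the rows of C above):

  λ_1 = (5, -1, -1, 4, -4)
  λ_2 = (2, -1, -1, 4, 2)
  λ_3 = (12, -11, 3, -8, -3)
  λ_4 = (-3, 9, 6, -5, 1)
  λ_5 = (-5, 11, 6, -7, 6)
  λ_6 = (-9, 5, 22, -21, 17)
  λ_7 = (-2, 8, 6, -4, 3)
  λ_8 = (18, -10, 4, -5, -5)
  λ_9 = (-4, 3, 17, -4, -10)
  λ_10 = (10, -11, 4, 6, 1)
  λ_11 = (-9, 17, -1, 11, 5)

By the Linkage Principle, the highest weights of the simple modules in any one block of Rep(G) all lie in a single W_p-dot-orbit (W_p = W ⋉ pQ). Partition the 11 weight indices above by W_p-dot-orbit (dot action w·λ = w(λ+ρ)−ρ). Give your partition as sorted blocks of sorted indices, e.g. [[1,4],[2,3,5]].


Dynkin diagram of C (from the 8 off-diagonal −1 entries): D_5.

Each λ_j+ρ reduced to Ā_23; 5-tuples below use C's row order:

  [1] (3, 0, 0, 5, 3) · [2] (3, 0, 0, 5, 3) · [3] (2, 8, 1, 4, 0) · [4] (2, 8, 1, 4, 0) · [5] (1, 8, 3, 3, 3) · [6] (2, 8, 1, 4, 0) · [7] (1, 8, 3, 3, 3) · [8] (1, 8, 3, 3, 3) · [9] (1, 8, 3, 3, 3) · [10] (2, 8, 1, 4, 0) · [11] (2, 8, 1, 4, 0)

Linkage partition of the 11 weights (3 classes, p=23):

[[1, 2], [3, 4, 6, 10, 11], [5, 7, 8, 9]]


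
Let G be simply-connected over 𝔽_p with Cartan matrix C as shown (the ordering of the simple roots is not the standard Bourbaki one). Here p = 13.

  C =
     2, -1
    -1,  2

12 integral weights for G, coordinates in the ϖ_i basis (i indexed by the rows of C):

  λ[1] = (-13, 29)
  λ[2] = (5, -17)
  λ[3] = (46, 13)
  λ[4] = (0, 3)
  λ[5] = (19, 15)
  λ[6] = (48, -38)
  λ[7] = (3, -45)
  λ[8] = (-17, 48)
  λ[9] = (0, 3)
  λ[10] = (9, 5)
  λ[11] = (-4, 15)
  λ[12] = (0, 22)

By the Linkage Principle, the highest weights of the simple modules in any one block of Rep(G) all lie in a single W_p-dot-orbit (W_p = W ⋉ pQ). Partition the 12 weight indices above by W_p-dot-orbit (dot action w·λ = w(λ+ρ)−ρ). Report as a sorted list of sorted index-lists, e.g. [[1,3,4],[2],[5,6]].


C ↔ A_2 under row/col permutation; |W(A_2)| = 6.

Each λ_j+ρ reduced to Ā_13; 2-tuples below use C's row order:

    λ_1+ρ ↦ (1, 4)
    λ_2+ρ ↦ (7, 3)
    λ_3+ρ ↦ (1, 4)
    λ_4+ρ ↦ (1, 4)
    λ_5+ρ ↦ (7, 3)
    λ_6+ρ ↦ (10, 2)
    λ_7+ρ ↦ (1, 4)
    λ_8+ρ ↦ (7, 3)
    λ_9+ρ ↦ (1, 4)
    λ_10+ρ ↦ (7, 3)
    λ_11+ρ ↦ (0, 10)
    λ_12+ρ ↦ (10, 2)

4 distinct reps among the 12 weights ⇒ 4 W_13-linkage classes:

[[1, 3, 4, 7, 9], [2, 5, 8, 10], [6, 12], [11]]


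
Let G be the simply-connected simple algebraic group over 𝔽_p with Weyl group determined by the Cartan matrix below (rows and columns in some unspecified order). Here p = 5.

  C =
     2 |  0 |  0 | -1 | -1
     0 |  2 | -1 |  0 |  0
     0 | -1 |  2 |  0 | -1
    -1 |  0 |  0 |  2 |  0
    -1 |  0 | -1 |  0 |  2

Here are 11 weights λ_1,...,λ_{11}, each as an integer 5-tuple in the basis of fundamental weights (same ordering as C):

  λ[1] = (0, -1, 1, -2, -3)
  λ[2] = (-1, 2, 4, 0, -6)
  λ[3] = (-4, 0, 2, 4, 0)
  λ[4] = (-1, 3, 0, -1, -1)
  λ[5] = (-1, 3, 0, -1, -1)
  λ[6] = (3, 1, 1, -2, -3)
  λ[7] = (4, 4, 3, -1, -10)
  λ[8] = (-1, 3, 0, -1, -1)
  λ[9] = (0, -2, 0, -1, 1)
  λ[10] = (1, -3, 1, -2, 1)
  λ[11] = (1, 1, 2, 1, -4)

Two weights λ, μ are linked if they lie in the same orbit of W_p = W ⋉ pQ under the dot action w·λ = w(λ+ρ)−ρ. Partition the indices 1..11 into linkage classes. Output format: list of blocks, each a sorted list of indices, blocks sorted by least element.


Cartan matrix: type A_5 (|W|=720); un-permuting the 5 rows.

λ_j+ρ reflected into Ā_5 (⟨·,θ^∨⟩≤5); 5-tuples as given:

  1: (1, 0, 0, 1, 0)
  2: (1, 0, 0, 1, 0)
  3: (1, 1, 0, 0, 2)
  4: (0, 4, 1, 0, 0)
  5: (0, 4, 1, 0, 0)
  6: (1, 1, 0, 0, 2)
  7: (0, 4, 1, 0, 0)
  8: (0, 4, 1, 0, 0)
  9: (1, 1, 0, 0, 2)
  10: (1, 1, 0, 0, 2)
  11: (1, 1, 0, 0, 2)

Grouping the 11 weights by Ā_5-representative: 3 linkage classes.

[[1, 2], [3, 6, 9, 10, 11], [4, 5, 7, 8]]


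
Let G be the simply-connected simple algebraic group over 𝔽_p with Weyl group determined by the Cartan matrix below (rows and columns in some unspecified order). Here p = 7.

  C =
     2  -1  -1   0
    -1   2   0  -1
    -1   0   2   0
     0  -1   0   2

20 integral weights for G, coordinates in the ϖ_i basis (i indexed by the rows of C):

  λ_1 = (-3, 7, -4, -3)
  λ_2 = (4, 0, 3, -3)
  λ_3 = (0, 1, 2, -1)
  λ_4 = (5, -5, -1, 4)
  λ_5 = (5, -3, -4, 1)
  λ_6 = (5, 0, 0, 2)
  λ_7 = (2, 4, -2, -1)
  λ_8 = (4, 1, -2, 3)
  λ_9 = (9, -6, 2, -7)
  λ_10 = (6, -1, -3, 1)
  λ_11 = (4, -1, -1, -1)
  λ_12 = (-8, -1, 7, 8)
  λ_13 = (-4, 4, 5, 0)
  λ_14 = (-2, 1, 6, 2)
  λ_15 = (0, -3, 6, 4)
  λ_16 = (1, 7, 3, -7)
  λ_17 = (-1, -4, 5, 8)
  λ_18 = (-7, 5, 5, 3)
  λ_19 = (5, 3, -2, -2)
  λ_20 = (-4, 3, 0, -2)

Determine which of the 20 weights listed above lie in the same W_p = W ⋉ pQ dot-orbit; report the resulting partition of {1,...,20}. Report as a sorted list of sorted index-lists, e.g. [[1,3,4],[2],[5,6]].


Cartan matrix: type A_4 (|W|=120); un-permuting the 4 rows.

W_7-reps of the 20 weights in Ā_7 (same 4-coord order as C):

  1: (3, 1, 1, 1) · 2: (3, 1, 1, 1) · 3: (1, 2, 3, 0) · 4: (2, 4, 0, 1) · 5: (1, 2, 3, 0) · 6: (3, 0, 3, 1) · 7: (2, 4, 0, 1) · 8: (1, 2, 3, 0) · 9: (3, 1, 1, 1) · 10: (5, 0, 0, 0) · 11: (5, 0, 0, 0) · 12: (2, 4, 0, 1) · 13: (3, 1, 1, 1) · 14: (1, 0, 2, 1) · 15: (1, 0, 2, 1) · 16: (1, 0, 2, 1) · 17: (1, 0, 2, 1) · 18: (3, 0, 3, 1) · 19: (3, 1, 1, 1) · 20: (1, 0, 2, 1)

Partition of {1..20} into 6 W_7-dot-orbits:

[[1, 2, 9, 13, 19], [3, 5, 8], [4, 7, 12], [6, 18], [10, 11], [14, 15, 16, 17, 20]]


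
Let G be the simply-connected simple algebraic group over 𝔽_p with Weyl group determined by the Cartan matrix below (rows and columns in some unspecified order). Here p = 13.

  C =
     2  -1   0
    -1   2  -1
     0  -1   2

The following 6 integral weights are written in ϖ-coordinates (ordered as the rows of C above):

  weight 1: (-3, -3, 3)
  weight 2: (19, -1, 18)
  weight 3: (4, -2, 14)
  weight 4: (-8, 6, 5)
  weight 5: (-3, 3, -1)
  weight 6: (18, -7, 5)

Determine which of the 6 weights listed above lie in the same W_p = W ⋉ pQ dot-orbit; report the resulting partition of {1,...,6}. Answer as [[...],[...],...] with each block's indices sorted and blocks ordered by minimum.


C ↔ A_3 under row/col permutation; |W(A_3)| = 24.

Alcove-folded reps (p=13, 6 weights, presented ϖ-order):

  λ_1+ρ ↦ (2, 2, 0);  λ_2+ρ ↦ (7, 0, 6);  λ_3+ρ ↦ (1, 1, 7);  λ_4+ρ ↦ (7, 0, 6);  λ_5+ρ ↦ (2, 2, 0);  λ_6+ρ ↦ (7, 0, 6)

Grouping the 6 weights by Ā_13-representative: 3 linkage classes.

[[1, 5], [2, 4, 6], [3]]


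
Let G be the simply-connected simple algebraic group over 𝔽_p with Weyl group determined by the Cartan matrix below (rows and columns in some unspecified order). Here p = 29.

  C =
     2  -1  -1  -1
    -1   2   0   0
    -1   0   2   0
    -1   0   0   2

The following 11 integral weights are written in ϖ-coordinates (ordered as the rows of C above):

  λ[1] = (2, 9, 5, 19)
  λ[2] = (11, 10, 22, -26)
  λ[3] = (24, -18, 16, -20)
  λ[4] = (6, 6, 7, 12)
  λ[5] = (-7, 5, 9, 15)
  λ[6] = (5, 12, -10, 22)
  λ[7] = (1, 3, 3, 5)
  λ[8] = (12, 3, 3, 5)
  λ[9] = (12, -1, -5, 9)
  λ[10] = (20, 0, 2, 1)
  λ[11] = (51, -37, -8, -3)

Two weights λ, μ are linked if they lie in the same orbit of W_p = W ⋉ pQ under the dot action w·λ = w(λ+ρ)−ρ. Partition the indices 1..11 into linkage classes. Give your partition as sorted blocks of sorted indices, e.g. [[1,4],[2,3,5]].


Root system D_4: the 4×4 matrix C matches after relabeling.

Each λ_j+ρ reduced to Ā_29; 4-tuples below use C's row order:

    1: (6, 0, 4, 10)
    2: (2, 4, 4, 6)
    3: (2, 4, 4, 6)
    4: (6, 1, 2, 7)
    5: (6, 0, 4, 10)
    6: (6, 0, 4, 10)
    7: (2, 4, 4, 6)
    8: (2, 4, 4, 6)
    9: (6, 0, 4, 10)
    10: (2, 1, 3, 2)
    11: (6, 1, 2, 7)

Linkage partition of the 11 weights (4 classes, p=29):

[[1, 5, 6, 9], [2, 3, 7, 8], [4, 11], [10]]


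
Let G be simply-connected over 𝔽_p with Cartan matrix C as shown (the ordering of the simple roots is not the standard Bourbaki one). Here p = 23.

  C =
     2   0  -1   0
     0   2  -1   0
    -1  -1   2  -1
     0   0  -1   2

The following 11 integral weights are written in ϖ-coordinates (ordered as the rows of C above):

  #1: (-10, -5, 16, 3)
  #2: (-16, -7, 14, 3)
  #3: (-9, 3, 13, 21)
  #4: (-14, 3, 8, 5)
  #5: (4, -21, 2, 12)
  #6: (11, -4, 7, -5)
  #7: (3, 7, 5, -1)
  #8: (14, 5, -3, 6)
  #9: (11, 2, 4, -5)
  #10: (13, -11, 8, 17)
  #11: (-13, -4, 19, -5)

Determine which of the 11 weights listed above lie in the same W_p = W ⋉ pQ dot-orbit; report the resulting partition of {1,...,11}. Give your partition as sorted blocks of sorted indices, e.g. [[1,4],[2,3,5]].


C ↔ D_4 under row/col permutation; |W(D_4)| = 192.

Each λ_j+ρ reduced to Ā_23; 4-tuples below use C's row order:

  [1] (9, 4, 2, 4)
  [2] (9, 0, 4, 2)
  [3] (4, 8, 5, 0)
  [4] (9, 0, 4, 2)
  [5] (12, 3, 1, 4)
  [6] (12, 3, 1, 4)
  [7] (4, 8, 5, 0)
  [8] (12, 3, 1, 4)
  [9] (12, 3, 1, 4)
  [10] (4, 8, 5, 0)
  [11] (12, 3, 1, 4)

These 11 weights hit 4 W_23-dot-orbits; sizes (1, 2, 3, 5):

[[1], [2, 4], [3, 7, 10], [5, 6, 8, 9, 11]]


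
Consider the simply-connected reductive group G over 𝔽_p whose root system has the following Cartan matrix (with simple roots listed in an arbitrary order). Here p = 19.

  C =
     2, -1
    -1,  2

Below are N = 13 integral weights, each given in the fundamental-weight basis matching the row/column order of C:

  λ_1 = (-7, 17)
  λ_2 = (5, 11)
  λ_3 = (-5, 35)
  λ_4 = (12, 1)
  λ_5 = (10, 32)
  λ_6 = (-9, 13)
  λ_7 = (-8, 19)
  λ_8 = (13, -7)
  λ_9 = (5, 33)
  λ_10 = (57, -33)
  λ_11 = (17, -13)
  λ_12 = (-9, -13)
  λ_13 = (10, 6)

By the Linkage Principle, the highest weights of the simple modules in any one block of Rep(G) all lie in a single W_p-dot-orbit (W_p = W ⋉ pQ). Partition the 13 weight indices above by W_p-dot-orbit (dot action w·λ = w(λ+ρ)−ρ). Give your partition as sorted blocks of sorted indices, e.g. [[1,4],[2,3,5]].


Root system A_2: the 2×2 matrix C matches after relabeling.

Each λ_j+ρ reduced to Ā_19; 2-tuples below use C's row order:

    λ_1+ρ ↦ (6, 12)
    λ_2+ρ ↦ (6, 12)
    λ_3+ρ ↦ (13, 2)
    λ_4+ρ ↦ (13, 2)
    λ_5+ρ ↦ (8, 6)
    λ_6+ρ ↦ (8, 6)
    λ_7+ρ ↦ (6, 12)
    λ_8+ρ ↦ (8, 6)
    λ_9+ρ ↦ (13, 2)
    λ_10+ρ ↦ (6, 12)
    λ_11+ρ ↦ (6, 12)
    λ_12+ρ ↦ (11, 7)
    λ_13+ρ ↦ (11, 7)

The 13 indices split into 4 linkage classes (same alcove rep ⇔ same W_19-dot-orbit):

[[1, 2, 7, 10, 11], [3, 4, 9], [5, 6, 8], [12, 13]]


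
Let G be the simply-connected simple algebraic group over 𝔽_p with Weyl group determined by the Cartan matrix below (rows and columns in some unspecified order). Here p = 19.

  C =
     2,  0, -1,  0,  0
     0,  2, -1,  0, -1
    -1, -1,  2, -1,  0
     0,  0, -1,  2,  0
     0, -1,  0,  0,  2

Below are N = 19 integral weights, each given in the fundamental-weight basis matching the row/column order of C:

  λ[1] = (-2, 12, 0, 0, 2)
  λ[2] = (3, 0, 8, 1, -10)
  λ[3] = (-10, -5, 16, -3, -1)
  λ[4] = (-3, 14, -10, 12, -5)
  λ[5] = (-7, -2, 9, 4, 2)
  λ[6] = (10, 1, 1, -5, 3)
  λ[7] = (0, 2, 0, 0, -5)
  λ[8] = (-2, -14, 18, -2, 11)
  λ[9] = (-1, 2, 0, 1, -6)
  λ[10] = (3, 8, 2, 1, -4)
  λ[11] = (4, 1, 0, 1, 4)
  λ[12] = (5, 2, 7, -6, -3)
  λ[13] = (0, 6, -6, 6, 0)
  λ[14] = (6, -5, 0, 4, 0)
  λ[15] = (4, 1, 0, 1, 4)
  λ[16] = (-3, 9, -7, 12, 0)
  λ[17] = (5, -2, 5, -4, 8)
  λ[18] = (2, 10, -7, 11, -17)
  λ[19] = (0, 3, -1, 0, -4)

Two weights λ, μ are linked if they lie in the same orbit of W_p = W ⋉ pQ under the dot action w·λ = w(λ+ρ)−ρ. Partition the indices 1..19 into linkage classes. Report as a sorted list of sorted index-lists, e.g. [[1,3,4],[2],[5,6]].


Cartan matrix: type D_5 (|W|=1920); un-permuting the 5 rows.

Alcove-folded reps (p=19, 19 weights, presented ϖ-order):

  [1] (1, 1, 0, 1, 3);  [2] (4, 2, 1, 2, 1);  [3] (9, 0, 2, 2, 4);  [4] (9, 0, 2, 2, 4);  [5] (6, 1, 2, 5, 1);  [6] (9, 0, 2, 2, 4);  [7] (1, 1, 0, 1, 3);  [8] (1, 1, 0, 1, 3);  [9] (1, 1, 0, 1, 3);  [10] (4, 2, 1, 2, 1);  [11] (5, 2, 1, 2, 5);  [12] (6, 1, 2, 5, 1);  [13] (4, 2, 1, 2, 1);  [14] (4, 2, 1, 2, 1);  [15] (5, 2, 1, 2, 5);  [16] (6, 1, 2, 5, 1);  [17] (5, 2, 1, 2, 5);  [18] (5, 2, 1, 2, 5);  [19] (1, 1, 0, 1, 3)

Partition of {1..19} into 5 W_19-dot-orbits:

[[1, 7, 8, 9, 19], [2, 10, 13, 14], [3, 4, 6], [5, 12, 16], [11, 15, 17, 18]]


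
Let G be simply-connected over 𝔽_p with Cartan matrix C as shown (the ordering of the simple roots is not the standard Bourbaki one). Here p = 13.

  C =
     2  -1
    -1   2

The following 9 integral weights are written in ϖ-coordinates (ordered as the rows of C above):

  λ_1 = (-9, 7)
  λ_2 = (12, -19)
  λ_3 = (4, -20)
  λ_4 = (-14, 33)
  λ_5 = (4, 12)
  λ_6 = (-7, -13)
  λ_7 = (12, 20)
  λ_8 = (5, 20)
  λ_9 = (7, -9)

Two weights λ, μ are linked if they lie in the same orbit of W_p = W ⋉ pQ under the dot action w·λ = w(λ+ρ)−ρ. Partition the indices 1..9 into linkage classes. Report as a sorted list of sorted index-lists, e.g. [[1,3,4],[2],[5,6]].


Cartan matrix: type A_2 (|W|=6); un-permuting the 2 rows.

W_13-reps of the 9 weights in Ā_13 (same 2-coord order as C):

  1: (8, 0)
  2: (0, 8)
  3: (7, 1)
  4: (0, 8)
  5: (0, 8)
  6: (7, 1)
  7: (0, 8)
  8: (7, 1)
  9: (0, 8)

The 9 indices split into 3 linkage classes (same alcove rep ⇔ same W_13-dot-orbit):

[[1], [2, 4, 5, 7, 9], [3, 6, 8]]


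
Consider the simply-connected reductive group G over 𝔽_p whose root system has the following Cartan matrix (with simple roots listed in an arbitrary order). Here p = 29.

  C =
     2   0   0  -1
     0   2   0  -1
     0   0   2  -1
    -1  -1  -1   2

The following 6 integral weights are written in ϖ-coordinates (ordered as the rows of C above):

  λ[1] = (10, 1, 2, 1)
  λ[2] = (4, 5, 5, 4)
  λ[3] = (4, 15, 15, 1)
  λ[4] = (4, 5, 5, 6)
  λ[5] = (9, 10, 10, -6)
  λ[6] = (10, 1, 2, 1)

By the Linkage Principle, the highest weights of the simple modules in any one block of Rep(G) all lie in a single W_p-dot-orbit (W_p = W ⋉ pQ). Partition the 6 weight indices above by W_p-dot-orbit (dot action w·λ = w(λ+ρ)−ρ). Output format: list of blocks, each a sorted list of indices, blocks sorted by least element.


Type D_4, rank 4, |W|=192; reorder rows/cols to standard.

Ā_29 reps of the 6 weights (D_4, coords as presented):

  [1] (11, 2, 3, 2);  [2] (5, 6, 6, 5);  [3] (5, 6, 6, 5);  [4] (5, 6, 6, 5);  [5] (5, 6, 6, 5);  [6] (11, 2, 3, 2)

Partition of {1..6} into 2 W_29-dot-orbits:

[[1, 6], [2, 3, 4, 5]]


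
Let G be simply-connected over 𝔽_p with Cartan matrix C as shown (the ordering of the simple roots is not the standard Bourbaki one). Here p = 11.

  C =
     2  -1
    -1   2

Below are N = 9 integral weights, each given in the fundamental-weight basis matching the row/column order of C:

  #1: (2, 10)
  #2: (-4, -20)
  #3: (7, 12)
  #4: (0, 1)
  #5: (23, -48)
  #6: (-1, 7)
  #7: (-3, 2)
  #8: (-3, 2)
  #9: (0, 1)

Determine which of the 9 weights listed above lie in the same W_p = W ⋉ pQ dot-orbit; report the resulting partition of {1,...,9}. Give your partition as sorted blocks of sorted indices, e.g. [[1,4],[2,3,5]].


Cartan matrix: type A_2 (|W|=6); un-permuting the 2 rows.

Folding the 9 weights λ_j+ρ into Ā_11 (reps in the given 2-coord order):

  1: (0, 8) · 2: (0, 8) · 3: (2, 1) · 4: (1, 2) · 5: (1, 2) · 6: (0, 8) · 7: (2, 1) · 8: (2, 1) · 9: (1, 2)

Linkage partition of the 9 weights (3 classes, p=11):

[[1, 2, 6], [3, 7, 8], [4, 5, 9]]


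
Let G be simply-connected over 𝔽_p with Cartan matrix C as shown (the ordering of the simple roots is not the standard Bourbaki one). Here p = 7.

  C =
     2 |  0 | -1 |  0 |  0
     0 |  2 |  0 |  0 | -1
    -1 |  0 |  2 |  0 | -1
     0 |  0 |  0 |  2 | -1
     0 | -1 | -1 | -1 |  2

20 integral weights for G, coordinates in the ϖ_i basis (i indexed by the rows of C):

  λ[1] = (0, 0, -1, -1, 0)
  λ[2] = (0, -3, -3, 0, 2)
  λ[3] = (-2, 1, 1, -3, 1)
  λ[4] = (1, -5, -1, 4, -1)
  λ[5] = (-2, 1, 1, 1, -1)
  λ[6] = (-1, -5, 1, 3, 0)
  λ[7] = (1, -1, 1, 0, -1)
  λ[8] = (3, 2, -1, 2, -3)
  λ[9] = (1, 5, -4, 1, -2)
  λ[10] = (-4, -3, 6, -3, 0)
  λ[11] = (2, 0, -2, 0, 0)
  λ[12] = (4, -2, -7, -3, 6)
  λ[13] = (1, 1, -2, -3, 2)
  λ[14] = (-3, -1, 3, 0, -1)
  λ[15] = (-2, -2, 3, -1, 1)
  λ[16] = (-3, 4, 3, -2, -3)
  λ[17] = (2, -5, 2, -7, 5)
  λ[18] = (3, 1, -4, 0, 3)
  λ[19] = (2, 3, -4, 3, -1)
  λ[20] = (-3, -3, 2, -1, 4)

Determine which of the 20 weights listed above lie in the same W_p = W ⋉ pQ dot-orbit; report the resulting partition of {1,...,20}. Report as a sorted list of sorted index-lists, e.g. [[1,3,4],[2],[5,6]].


Cartan matrix: type D_5 (|W|=1920); un-permuting the 5 rows.

Folding the 20 weights λ_j+ρ into Ā_7 (reps in the given 5-coord order):

  λ_1 → (1, 1, 0, 0, 1);  λ_2 → (1, 1, 0, 0, 1);  λ_3 → (1, 2, 1, 2, 0);  λ_4 → (2, 0, 2, 1, 0);  λ_5 → (1, 2, 1, 2, 0);  λ_6 → (1, 1, 0, 1, 2);  λ_7 → (2, 0, 2, 1, 0);  λ_8 → (2, 1, 1, 1, 0);  λ_9 → (1, 2, 1, 2, 0);  λ_10 → (2, 1, 1, 1, 0);  λ_11 → (2, 1, 1, 1, 0);  λ_12 → (1, 1, 0, 0, 1);  λ_13 → (1, 2, 1, 2, 0);  λ_14 → (2, 0, 2, 1, 0);  λ_15 → (1, 1, 0, 0, 1);  λ_16 → (1, 2, 1, 2, 0);  λ_17 → (2, 1, 1, 1, 0);  λ_18 → (1, 1, 0, 0, 1);  λ_19 → (1, 1, 0, 1, 2);  λ_20 → (2, 1, 1, 1, 0)

Partition of {1..20} into 5 W_7-dot-orbits:

[[1, 2, 12, 15, 18], [3, 5, 9, 13, 16], [4, 7, 14], [6, 19], [8, 10, 11, 17, 20]]


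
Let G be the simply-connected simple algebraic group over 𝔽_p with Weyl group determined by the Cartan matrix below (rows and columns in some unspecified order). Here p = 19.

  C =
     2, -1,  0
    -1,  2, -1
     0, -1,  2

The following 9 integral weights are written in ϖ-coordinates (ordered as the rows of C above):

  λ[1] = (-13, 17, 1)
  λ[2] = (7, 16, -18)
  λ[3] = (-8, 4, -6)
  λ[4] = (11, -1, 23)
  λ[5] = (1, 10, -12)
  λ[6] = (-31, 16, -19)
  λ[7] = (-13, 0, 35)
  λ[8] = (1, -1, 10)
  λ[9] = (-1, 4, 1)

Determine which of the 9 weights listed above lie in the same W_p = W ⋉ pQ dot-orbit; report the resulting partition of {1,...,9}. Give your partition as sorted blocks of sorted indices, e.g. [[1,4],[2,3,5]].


Cartan matrix: type A_3 (|W|=24); un-permuting the 3 rows.

Folding the 9 weights λ_j+ρ into Ā_19 (reps in the given 3-coord order):

    λ_1+ρ ↦ (11, 6, 1)
    λ_2+ρ ↦ (2, 0, 11)
    λ_3+ρ ↦ (0, 5, 2)
    λ_4+ρ ↦ (0, 5, 2)
    λ_5+ρ ↦ (2, 0, 11)
    λ_6+ρ ↦ (11, 6, 1)
    λ_7+ρ ↦ (11, 6, 1)
    λ_8+ρ ↦ (2, 0, 11)
    λ_9+ρ ↦ (0, 5, 2)

These 9 weights hit 3 W_19-dot-orbits; sizes (3, 3, 3):

[[1, 6, 7], [2, 5, 8], [3, 4, 9]]


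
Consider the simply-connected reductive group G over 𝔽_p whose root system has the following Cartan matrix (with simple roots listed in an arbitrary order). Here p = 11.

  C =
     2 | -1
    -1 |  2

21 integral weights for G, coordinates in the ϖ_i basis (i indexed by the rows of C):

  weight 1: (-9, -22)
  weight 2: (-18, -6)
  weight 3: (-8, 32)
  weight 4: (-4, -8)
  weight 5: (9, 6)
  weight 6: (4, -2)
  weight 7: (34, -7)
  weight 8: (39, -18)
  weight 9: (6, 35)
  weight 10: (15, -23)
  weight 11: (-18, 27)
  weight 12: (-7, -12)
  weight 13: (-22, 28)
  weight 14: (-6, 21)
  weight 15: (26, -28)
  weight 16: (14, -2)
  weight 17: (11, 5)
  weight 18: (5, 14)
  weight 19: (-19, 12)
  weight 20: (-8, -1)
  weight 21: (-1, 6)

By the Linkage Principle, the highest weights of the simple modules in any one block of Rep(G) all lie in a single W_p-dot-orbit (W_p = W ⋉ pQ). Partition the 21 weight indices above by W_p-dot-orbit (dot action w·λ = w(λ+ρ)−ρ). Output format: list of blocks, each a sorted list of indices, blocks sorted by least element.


A_2 Cartan matrix, 2 simple roots permuted; ρ=(1,1).

Alcove-folded reps (p=11, 21 weights, presented ϖ-order):

  λ_1 → (7, 3)
  λ_2 → (6, 0)
  λ_3 → (0, 7)
  λ_4 → (7, 3)
  λ_5 → (4, 1)
  λ_6 → (4, 1)
  λ_7 → (4, 2)
  λ_8 → (4, 1)
  λ_9 → (7, 3)
  λ_10 → (5, 0)
  λ_11 → (6, 0)
  λ_12 → (5, 0)
  λ_13 → (7, 3)
  λ_14 → (6, 0)
  λ_15 → (6, 0)
  λ_16 → (7, 3)
  λ_17 → (4, 1)
  λ_18 → (4, 1)
  λ_19 → (4, 2)
  λ_20 → (0, 7)
  λ_21 → (0, 7)

These 21 weights hit 6 W_11-dot-orbits; sizes (5, 4, 3, 5, 2, 2):

[[1, 4, 9, 13, 16], [2, 11, 14, 15], [3, 20, 21], [5, 6, 8, 17, 18], [7, 19], [10, 12]]


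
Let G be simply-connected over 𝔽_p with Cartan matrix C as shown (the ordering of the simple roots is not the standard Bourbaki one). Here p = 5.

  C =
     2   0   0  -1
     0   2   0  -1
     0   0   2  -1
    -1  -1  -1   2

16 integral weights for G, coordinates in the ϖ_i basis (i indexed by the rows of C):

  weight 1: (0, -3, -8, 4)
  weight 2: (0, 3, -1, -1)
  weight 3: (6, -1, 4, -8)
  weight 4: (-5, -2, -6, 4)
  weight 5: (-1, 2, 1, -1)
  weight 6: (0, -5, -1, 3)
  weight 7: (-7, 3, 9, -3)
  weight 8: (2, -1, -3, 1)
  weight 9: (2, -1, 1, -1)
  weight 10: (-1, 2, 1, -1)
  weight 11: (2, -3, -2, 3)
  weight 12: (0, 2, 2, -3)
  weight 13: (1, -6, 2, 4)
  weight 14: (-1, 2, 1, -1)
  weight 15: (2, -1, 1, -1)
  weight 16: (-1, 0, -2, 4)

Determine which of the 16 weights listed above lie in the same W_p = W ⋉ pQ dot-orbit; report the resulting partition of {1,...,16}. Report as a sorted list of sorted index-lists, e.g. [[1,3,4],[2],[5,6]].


Root system D_4: the 4×4 matrix C matches after relabeling.

Folding the 16 weights λ_j+ρ into Ā_5 (reps in the given 4-coord order):

  λ_1 → (1, 0, 1, 1) · λ_2 → (1, 4, 0, 0) · λ_3 → (0, 3, 2, 0) · λ_4 → (1, 4, 0, 0) · λ_5 → (0, 3, 2, 0) · λ_6 → (1, 4, 0, 0) · λ_7 → (1, 1, 1, 1) · λ_8 → (3, 0, 2, 0) · λ_9 → (3, 0, 2, 0) · λ_10 → (0, 3, 2, 0) · λ_11 → (1, 0, 1, 1) · λ_12 → (1, 1, 1, 1) · λ_13 → (3, 0, 2, 0) · λ_14 → (0, 3, 2, 0) · λ_15 → (3, 0, 2, 0) · λ_16 → (1, 0, 0, 0)

6 distinct reps among the 16 weights ⇒ 6 W_5-linkage classes:

[[1, 11], [2, 4, 6], [3, 5, 10, 14], [7, 12], [8, 9, 13, 15], [16]]


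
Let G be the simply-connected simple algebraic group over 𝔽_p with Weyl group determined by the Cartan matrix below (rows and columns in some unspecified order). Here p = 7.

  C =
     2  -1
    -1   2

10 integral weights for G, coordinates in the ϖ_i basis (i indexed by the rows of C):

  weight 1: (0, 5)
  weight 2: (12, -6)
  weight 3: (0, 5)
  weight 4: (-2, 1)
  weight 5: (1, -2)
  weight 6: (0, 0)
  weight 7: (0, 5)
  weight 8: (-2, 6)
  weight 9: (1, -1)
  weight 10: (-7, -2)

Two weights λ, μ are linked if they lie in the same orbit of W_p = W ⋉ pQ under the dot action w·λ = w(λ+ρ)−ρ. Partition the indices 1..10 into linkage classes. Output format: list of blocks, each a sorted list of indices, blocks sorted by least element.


A_2 Cartan matrix, 2 simple roots permuted; ρ=(1,1).

Folding the 10 weights λ_j+ρ into Ā_7 (reps in the given 2-coord order):

    1: (1, 6)
    2: (1, 1)
    3: (1, 6)
    4: (1, 1)
    5: (1, 1)
    6: (1, 1)
    7: (1, 6)
    8: (1, 6)
    9: (2, 0)
    10: (1, 6)

Partition of {1..10} into 3 W_7-dot-orbits:

[[1, 3, 7, 8, 10], [2, 4, 5, 6], [9]]


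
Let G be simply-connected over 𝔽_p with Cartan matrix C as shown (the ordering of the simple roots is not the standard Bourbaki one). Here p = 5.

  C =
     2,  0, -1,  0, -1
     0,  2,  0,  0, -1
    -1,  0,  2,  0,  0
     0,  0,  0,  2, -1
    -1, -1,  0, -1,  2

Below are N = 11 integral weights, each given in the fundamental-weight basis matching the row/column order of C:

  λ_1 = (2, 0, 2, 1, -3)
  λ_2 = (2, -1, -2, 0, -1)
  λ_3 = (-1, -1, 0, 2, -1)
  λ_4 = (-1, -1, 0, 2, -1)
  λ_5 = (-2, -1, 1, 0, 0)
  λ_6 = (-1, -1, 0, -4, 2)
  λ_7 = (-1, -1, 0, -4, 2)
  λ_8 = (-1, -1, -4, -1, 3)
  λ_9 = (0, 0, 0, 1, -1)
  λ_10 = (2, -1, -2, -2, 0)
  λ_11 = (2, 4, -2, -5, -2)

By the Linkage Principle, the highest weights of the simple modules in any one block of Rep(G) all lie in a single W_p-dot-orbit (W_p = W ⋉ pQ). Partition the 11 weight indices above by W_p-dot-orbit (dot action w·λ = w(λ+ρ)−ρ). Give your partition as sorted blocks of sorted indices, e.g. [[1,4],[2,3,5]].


Type D_5, rank 5, |W|=1920; reorder rows/cols to standard.

Folding the 11 weights λ_j+ρ into Ā_5 (reps in the given 5-coord order):

  1: (1, 0, 1, 1, 0)
  2: (1, 0, 1, 1, 0)
  3: (0, 0, 1, 3, 0)
  4: (0, 0, 1, 3, 0)
  5: (1, 0, 1, 1, 0)
  6: (0, 0, 1, 3, 0)
  7: (0, 0, 1, 3, 0)
  8: (0, 0, 0, 0, 1)
  9: (0, 1, 1, 2, 0)
  10: (1, 0, 1, 1, 0)
  11: (1, 0, 1, 1, 0)

Grouping the 11 weights by Ā_5-representative: 4 linkage classes.

[[1, 2, 5, 10, 11], [3, 4, 6, 7], [8], [9]]


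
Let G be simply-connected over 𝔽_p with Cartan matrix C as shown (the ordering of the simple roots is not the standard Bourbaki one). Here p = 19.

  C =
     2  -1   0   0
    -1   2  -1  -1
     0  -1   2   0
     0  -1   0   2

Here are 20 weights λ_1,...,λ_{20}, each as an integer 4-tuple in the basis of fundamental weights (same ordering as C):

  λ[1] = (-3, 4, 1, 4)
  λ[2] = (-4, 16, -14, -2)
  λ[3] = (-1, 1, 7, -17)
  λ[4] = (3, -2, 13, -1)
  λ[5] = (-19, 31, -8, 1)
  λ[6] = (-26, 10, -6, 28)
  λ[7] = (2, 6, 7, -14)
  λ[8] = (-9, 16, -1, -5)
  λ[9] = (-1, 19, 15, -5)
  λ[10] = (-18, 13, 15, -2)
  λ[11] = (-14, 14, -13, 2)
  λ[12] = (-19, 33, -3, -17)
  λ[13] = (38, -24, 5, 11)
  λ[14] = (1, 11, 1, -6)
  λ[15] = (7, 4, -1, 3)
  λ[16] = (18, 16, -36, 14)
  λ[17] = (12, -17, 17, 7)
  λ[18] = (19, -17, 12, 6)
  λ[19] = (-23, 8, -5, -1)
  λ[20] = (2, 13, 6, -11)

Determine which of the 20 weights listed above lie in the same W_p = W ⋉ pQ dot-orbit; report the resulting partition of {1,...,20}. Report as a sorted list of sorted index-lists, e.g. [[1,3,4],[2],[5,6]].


Type D_4, rank 4, |W|=192; reorder rows/cols to standard.

Each λ_j+ρ reduced to Ā_19; 4-tuples below use C's row order:

  [1] (2, 3, 2, 5);  [2] (3, 0, 13, 1);  [3] (8, 2, 0, 4);  [4] (3, 0, 13, 1);  [5] (3, 3, 2, 7);  [6] (8, 2, 0, 4);  [7] (3, 3, 2, 7);  [8] (8, 2, 0, 4);  [9] (3, 0, 13, 1);  [10] (3, 3, 2, 7);  [11] (3, 3, 2, 7);  [12] (3, 0, 13, 1);  [13] (3, 1, 2, 8);  [14] (2, 3, 2, 5);  [15] (8, 2, 0, 4);  [16] (3, 0, 13, 1);  [17] (3, 1, 2, 8);  [18] (3, 1, 2, 8);  [19] (8, 2, 0, 4);  [20] (2, 3, 2, 5)

The 20 indices split into 5 linkage classes (same alcove rep ⇔ same W_19-dot-orbit):

[[1, 14, 20], [2, 4, 9, 12, 16], [3, 6, 8, 15, 19], [5, 7, 10, 11], [13, 17, 18]]


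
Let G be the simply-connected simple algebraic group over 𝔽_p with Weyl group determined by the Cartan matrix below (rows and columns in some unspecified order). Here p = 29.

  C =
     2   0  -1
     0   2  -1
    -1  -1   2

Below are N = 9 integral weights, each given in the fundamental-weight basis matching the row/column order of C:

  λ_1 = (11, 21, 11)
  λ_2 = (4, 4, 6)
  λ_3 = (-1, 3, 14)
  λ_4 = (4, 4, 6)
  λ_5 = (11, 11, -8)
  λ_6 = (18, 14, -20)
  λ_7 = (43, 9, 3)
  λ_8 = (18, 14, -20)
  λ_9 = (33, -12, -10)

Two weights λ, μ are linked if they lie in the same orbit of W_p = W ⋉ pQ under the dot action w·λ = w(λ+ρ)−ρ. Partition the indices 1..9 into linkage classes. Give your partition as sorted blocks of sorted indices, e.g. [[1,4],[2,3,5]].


Type A_3, rank 3, |W|=24; reorder rows/cols to standard.

Folding the 9 weights λ_j+ρ into Ā_29 (reps in the given 3-coord order):

  1: (5, 5, 7)
  2: (5, 5, 7)
  3: (0, 4, 15)
  4: (5, 5, 7)
  5: (5, 5, 7)
  6: (0, 4, 15)
  7: (0, 4, 15)
  8: (0, 4, 15)
  9: (9, 4, 11)

These 9 weights hit 3 W_29-dot-orbits; sizes (4, 4, 1):

[[1, 2, 4, 5], [3, 6, 7, 8], [9]]


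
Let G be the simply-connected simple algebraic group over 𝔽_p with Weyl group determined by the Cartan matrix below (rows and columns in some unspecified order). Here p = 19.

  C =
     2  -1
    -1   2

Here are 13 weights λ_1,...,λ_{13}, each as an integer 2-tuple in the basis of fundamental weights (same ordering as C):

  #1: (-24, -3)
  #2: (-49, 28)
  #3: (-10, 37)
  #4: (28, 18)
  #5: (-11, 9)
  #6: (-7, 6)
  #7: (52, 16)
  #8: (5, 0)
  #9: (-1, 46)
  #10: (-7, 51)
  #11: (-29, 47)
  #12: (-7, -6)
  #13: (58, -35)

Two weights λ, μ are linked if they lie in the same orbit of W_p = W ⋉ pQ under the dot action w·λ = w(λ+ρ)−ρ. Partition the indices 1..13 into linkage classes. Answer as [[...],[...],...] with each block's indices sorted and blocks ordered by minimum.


A_2 Cartan matrix, 2 simple roots permuted; ρ=(1,1).

W_19-reps of the 13 weights in Ā_19 (same 2-coord order as C):

  1: (4, 13)
  2: (10, 0)
  3: (10, 0)
  4: (10, 0)
  5: (10, 0)
  6: (6, 1)
  7: (4, 13)
  8: (6, 1)
  9: (10, 0)
  10: (5, 6)
  11: (9, 1)
  12: (5, 6)
  13: (4, 13)

Grouping the 13 weights by Ā_19-representative: 5 linkage classes.

[[1, 7, 13], [2, 3, 4, 5, 9], [6, 8], [10, 12], [11]]


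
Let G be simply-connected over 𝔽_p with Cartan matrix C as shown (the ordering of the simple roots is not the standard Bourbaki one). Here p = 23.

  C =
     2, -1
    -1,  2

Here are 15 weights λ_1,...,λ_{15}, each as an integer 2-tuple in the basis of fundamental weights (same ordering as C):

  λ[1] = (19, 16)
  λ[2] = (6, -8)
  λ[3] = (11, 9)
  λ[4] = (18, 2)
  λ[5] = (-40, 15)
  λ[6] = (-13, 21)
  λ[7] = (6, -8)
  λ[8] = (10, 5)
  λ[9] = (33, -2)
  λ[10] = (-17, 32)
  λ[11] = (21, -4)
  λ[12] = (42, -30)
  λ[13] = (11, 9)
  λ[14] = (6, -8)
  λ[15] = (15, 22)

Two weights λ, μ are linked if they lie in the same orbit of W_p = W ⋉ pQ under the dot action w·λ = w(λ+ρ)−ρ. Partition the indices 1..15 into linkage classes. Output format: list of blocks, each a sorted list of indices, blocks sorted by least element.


Cartan matrix: type A_2 (|W|=6); un-permuting the 2 rows.

Folding the 15 weights λ_j+ρ into Ā_23 (reps in the given 2-coord order):

  λ_1 → (6, 3)
  λ_2 → (0, 7)
  λ_3 → (12, 10)
  λ_4 → (19, 3)
  λ_5 → (0, 7)
  λ_6 → (12, 10)
  λ_7 → (0, 7)
  λ_8 → (11, 6)
  λ_9 → (12, 10)
  λ_10 → (6, 7)
  λ_11 → (19, 3)
  λ_12 → (6, 3)
  λ_13 → (12, 10)
  λ_14 → (0, 7)
  λ_15 → (0, 7)

6 distinct reps among the 15 weights ⇒ 6 W_23-linkage classes:

[[1, 12], [2, 5, 7, 14, 15], [3, 6, 9, 13], [4, 11], [8], [10]]


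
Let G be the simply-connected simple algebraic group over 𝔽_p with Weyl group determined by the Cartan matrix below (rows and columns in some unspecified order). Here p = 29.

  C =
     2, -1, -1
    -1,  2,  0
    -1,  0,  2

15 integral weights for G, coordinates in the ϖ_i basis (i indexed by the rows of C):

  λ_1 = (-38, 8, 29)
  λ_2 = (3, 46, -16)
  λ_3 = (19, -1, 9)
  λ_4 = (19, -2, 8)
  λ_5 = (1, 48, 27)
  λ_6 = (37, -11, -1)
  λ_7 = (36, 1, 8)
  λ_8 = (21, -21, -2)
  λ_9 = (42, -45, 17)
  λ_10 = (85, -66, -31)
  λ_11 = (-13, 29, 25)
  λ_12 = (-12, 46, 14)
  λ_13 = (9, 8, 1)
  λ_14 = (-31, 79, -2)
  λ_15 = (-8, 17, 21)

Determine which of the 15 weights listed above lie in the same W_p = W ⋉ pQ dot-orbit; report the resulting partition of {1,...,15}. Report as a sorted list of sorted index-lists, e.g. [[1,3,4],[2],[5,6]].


Dynkin diagram of C (from the 4 off-diagonal −1 entries): A_3.

λ_j+ρ reflected into Ā_29 (⟨·,θ^∨⟩≤29); 3-tuples as given:

  λ_1 → (1, 20, 1)
  λ_2 → (7, 7, 11)
  λ_3 → (19, 1, 9)
  λ_4 → (19, 1, 9)
  λ_5 → (1, 20, 1)
  λ_6 → (19, 1, 9)
  λ_7 → (10, 9, 2)
  λ_8 → (1, 20, 1)
  λ_9 → (11, 3, 1)
  λ_10 → (1, 20, 1)
  λ_11 → (11, 3, 1)
  λ_12 → (7, 7, 11)
  λ_13 → (10, 9, 2)
  λ_14 → (1, 20, 1)
  λ_15 → (7, 7, 11)

Partition of {1..15} into 5 W_29-dot-orbits:

[[1, 5, 8, 10, 14], [2, 12, 15], [3, 4, 6], [7, 13], [9, 11]]


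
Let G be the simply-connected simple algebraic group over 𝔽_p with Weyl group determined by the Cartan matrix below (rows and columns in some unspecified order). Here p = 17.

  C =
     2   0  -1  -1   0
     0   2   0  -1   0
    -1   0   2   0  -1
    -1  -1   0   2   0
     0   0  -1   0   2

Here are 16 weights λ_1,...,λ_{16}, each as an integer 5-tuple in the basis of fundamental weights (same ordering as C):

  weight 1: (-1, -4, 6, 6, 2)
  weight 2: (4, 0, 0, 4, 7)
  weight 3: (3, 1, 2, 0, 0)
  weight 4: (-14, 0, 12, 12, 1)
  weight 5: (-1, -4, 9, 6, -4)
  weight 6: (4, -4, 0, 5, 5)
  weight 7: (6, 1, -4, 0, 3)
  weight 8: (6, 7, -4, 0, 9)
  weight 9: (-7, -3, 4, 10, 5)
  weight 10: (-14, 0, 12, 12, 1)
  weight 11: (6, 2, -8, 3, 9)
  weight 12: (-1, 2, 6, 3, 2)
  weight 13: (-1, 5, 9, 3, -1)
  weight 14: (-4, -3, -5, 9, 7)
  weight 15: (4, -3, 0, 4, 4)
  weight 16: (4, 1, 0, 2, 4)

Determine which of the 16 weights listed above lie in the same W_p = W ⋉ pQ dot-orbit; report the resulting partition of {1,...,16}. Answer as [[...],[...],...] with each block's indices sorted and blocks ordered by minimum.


Root system A_5: the 5×5 matrix C matches after relabeling.

Each λ_j+ρ reduced to Ā_17; 5-tuples below use C's row order:

  λ_1 → (0, 3, 7, 4, 3)
  λ_2 → (5, 2, 1, 3, 5)
  λ_3 → (4, 2, 3, 1, 1)
  λ_4 → (13, 1, 0, 0, 2)
  λ_5 → (0, 3, 7, 4, 3)
  λ_6 → (5, 2, 1, 3, 5)
  λ_7 → (4, 2, 3, 1, 1)
  λ_8 → (4, 2, 3, 1, 1)
  λ_9 → (5, 2, 1, 3, 5)
  λ_10 → (13, 1, 0, 0, 2)
  λ_11 → (0, 3, 7, 4, 3)
  λ_12 → (0, 3, 7, 4, 3)
  λ_13 → (0, 3, 7, 4, 3)
  λ_14 → (4, 2, 3, 1, 1)
  λ_15 → (5, 2, 1, 3, 5)
  λ_16 → (5, 2, 1, 3, 5)

Partition of {1..16} into 4 W_17-dot-orbits:

[[1, 5, 11, 12, 13], [2, 6, 9, 15, 16], [3, 7, 8, 14], [4, 10]]


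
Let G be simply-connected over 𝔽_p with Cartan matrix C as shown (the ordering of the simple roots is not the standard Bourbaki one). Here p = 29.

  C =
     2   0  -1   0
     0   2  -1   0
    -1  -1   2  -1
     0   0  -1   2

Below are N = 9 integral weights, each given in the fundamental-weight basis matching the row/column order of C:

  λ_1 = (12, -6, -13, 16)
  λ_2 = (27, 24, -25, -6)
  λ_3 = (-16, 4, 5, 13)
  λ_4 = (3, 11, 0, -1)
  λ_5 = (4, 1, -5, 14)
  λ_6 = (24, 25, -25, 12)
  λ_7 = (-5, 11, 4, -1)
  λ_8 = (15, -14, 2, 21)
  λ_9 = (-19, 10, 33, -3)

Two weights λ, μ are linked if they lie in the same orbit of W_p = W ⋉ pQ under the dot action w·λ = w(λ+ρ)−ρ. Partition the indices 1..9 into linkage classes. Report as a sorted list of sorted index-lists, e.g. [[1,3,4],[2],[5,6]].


Cartan matrix: type D_4 (|W|=192); un-permuting the 4 rows.

Folding the 9 weights λ_j+ρ into Ā_29 (reps in the given 4-coord order):

    λ_1 → (4, 12, 1, 0)
    λ_2 → (1, 4, 0, 24)
    λ_3 → (6, 4, 5, 5)
    λ_4 → (4, 12, 1, 0)
    λ_5 → (1, 2, 2, 11)
    λ_6 → (1, 2, 2, 11)
    λ_7 → (4, 12, 1, 0)
    λ_8 → (4, 1, 2, 10)
    λ_9 → (1, 2, 2, 11)

The 9 indices split into 5 linkage classes (same alcove rep ⇔ same W_29-dot-orbit):

[[1, 4, 7], [2], [3], [5, 6, 9], [8]]


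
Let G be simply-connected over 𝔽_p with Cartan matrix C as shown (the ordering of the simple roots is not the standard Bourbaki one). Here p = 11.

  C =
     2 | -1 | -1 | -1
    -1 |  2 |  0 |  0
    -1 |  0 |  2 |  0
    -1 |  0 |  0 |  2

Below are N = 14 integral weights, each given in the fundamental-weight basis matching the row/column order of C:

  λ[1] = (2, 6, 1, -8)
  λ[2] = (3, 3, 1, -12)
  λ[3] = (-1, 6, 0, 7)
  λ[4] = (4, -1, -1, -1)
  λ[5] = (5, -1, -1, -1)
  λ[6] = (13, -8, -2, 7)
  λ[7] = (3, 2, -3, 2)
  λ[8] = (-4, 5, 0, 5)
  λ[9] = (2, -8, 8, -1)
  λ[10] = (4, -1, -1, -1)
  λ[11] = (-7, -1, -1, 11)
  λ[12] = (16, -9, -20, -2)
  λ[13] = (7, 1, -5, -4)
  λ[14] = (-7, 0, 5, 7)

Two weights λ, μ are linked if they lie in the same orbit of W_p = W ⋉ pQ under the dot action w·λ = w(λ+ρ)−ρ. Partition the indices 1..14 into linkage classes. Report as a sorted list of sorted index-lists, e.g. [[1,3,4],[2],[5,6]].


Type D_4, rank 4, |W|=192; reorder rows/cols to standard.

Folding the 14 weights λ_j+ρ into Ā_11 (reps in the given 4-coord order):

  λ_1+ρ ↦ (1, 3, 2, 3) · λ_2+ρ ↦ (1, 2, 4, 3) · λ_3+ρ ↦ (1, 2, 4, 3) · λ_4+ρ ↦ (5, 0, 0, 0) · λ_5+ρ ↦ (5, 0, 0, 0) · λ_6+ρ ↦ (1, 2, 4, 3) · λ_7+ρ ↦ (1, 3, 2, 3) · λ_8+ρ ↦ (1, 3, 2, 3) · λ_9+ρ ↦ (1, 2, 4, 3) · λ_10+ρ ↦ (5, 0, 0, 0) · λ_11+ρ ↦ (5, 0, 0, 0) · λ_12+ρ ↦ (1, 5, 0, 2) · λ_13+ρ ↦ (1, 2, 4, 3) · λ_14+ρ ↦ (1, 5, 0, 2)

The 14 indices split into 4 linkage classes (same alcove rep ⇔ same W_11-dot-orbit):

[[1, 7, 8], [2, 3, 6, 9, 13], [4, 5, 10, 11], [12, 14]]
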